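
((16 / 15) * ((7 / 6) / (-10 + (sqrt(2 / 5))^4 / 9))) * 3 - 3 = -3789 / 1123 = -3.37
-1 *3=-3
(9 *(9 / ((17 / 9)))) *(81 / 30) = 19683 / 170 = 115.78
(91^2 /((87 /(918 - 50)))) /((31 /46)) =10665928 /87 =122596.87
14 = 14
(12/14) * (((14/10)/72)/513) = 1/30780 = 0.00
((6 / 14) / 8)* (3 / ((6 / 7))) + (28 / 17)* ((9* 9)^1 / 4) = 33.54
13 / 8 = 1.62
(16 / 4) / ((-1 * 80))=-0.05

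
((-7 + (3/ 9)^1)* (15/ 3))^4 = 100000000/ 81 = 1234567.90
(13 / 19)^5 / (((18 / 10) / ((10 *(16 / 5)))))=59406880 / 22284891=2.67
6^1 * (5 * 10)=300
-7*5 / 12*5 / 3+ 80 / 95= -2749 / 684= -4.02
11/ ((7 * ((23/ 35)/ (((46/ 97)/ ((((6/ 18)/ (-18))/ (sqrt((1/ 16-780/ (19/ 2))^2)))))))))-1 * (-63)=-36572949/ 7372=-4961.06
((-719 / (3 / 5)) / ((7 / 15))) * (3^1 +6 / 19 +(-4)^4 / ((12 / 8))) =-178258075 / 399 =-446762.09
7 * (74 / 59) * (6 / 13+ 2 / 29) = 103600 / 22243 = 4.66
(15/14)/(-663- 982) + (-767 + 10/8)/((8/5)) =-35270493/73696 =-478.59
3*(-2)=-6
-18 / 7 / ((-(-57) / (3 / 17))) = -18 / 2261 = -0.01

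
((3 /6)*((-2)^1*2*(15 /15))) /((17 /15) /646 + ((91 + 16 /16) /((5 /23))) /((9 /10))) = -3420 /804083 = -0.00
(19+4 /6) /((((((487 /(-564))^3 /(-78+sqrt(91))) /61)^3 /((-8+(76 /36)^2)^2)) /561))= 90019299460835446321639962725316690444288 /1540851022625543030745127 -3330114612218520653343662823276751355904 * sqrt(91) /1540851022625543030745127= 37805102418993207.31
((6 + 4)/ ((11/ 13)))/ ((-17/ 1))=-130/ 187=-0.70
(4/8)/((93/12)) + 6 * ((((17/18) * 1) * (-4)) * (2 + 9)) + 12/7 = -161158/651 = -247.55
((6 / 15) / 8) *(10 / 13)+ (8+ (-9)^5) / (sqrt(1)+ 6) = -1535059 / 182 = -8434.39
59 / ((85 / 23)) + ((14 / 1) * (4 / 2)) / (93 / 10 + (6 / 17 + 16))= 903211 / 52955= 17.06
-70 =-70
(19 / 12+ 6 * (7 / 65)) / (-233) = -1739 / 181740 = -0.01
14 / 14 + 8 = 9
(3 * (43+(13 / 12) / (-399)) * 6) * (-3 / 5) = -464.37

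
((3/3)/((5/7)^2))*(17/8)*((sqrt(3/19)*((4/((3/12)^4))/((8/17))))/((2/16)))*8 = 14500864*sqrt(57)/475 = 230482.36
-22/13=-1.69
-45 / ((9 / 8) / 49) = -1960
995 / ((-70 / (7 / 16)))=-199 / 32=-6.22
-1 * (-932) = 932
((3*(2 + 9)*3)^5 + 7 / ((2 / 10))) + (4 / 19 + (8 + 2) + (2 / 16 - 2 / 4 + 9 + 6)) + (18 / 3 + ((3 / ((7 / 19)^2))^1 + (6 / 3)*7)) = 70829739675783 / 7448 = 9509900600.94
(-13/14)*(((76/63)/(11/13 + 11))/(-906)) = 3211/30765042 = 0.00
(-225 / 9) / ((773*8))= -25 / 6184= -0.00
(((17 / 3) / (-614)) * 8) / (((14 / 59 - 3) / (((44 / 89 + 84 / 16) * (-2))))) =-4102270 / 13360947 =-0.31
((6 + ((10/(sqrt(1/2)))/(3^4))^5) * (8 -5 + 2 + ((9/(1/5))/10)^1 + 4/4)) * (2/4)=31.50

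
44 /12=11 /3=3.67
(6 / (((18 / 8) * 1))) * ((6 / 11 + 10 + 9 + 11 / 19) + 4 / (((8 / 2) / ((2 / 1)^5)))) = 87152 / 627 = 139.00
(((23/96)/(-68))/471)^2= 529/9453706297344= 0.00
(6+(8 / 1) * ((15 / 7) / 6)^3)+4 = 3555 / 343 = 10.36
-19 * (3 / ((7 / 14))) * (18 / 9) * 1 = -228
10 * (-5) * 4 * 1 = -200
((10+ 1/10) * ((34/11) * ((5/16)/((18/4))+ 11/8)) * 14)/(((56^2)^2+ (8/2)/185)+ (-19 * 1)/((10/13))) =0.00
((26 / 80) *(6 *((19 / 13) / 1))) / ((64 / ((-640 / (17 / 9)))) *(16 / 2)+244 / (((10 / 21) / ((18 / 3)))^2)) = 2565 / 34862336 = 0.00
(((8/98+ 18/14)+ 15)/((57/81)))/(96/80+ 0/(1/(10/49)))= 18045/931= 19.38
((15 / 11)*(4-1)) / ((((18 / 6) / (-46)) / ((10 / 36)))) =-575 / 33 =-17.42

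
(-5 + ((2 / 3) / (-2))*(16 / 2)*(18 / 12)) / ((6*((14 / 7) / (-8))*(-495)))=-2 / 165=-0.01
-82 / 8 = -41 / 4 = -10.25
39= 39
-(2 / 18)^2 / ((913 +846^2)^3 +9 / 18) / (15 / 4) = -8 / 894312724937274640485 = -0.00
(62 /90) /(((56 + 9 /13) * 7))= 0.00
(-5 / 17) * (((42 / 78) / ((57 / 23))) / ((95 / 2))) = -0.00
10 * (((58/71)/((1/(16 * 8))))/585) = 14848/8307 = 1.79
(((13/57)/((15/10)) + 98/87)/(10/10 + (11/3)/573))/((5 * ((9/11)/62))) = 82586108/4289535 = 19.25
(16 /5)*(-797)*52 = -663104 /5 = -132620.80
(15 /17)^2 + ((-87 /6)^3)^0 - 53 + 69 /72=-348625 /6936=-50.26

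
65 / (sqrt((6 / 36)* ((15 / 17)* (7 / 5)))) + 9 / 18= 1 / 2 + 65* sqrt(238) / 7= 143.75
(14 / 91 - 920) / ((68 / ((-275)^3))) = 124344515625 / 442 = 281322433.54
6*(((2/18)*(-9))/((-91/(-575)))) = -3450/91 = -37.91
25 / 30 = 5 / 6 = 0.83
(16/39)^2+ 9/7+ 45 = 46.45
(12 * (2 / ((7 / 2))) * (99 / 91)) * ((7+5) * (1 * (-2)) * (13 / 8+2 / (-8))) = -156816 / 637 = -246.18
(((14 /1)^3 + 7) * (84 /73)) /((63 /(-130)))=-476840 /73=-6532.05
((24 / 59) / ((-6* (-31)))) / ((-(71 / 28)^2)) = -3136 / 9219989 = -0.00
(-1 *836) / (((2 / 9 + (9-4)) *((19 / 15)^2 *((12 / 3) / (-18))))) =400950 / 893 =448.99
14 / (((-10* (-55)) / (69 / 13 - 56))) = -4613 / 3575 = -1.29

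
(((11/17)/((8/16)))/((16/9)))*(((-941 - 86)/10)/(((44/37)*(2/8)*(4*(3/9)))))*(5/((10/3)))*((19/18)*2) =-6497829/10880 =-597.23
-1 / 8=-0.12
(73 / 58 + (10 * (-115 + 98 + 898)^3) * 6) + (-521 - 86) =2379616451547 / 58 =41027869854.26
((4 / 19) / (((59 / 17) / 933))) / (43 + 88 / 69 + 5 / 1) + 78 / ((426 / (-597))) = -430433283 / 3979550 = -108.16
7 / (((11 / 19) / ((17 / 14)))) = 323 / 22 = 14.68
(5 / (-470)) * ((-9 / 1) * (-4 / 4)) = -9 / 94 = -0.10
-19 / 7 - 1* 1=-26 / 7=-3.71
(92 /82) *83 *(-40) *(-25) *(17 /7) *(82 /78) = 64906000 /273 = 237750.92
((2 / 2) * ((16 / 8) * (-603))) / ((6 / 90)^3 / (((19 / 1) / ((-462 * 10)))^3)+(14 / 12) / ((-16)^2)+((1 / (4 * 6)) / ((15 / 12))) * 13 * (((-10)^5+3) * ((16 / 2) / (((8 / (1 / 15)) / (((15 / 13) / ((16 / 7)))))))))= 63528606720 / 301213355471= 0.21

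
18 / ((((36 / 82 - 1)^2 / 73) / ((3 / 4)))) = 3313251 / 1058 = 3131.62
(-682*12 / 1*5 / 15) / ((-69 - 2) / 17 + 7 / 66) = 3060816 / 4567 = 670.20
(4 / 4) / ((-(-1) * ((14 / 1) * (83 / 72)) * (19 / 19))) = 36 / 581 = 0.06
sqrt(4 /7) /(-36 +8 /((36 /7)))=-9 * sqrt(7) /1085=-0.02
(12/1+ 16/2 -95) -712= -787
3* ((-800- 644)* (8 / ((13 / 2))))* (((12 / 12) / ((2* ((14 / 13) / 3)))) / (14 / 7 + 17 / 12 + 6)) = -623808 / 791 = -788.63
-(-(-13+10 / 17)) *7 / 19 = -1477 / 323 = -4.57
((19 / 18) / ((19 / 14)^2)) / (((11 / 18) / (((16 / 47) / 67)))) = 3136 / 658141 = 0.00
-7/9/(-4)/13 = 7/468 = 0.01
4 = 4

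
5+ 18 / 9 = 7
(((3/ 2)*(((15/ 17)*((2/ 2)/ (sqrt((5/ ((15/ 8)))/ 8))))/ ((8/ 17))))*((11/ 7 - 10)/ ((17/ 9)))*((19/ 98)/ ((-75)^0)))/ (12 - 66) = 16815*sqrt(3)/ 373184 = 0.08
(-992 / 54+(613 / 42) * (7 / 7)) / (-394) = 1427 / 148932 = 0.01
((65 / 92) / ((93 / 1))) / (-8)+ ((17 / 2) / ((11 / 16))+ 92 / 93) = 3351015 / 250976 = 13.35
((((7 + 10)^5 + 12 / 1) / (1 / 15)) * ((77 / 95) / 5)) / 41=327989739 / 3895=84207.89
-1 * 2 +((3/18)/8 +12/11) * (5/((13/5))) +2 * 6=83315/6864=12.14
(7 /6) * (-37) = -259 /6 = -43.17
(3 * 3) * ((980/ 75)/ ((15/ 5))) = 196/ 5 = 39.20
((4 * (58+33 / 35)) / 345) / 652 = 2063 / 1968225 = 0.00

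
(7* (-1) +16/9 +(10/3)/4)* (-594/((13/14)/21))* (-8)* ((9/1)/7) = -7883568/13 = -606428.31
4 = 4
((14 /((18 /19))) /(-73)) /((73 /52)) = -6916 /47961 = -0.14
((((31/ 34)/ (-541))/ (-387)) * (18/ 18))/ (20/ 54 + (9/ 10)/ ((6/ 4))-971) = -465/ 103577018668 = -0.00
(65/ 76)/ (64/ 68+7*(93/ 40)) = 11050/ 222433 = 0.05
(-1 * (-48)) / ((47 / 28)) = 28.60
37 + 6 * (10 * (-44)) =-2603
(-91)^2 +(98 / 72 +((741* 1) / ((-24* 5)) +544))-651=8169.19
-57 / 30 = -19 / 10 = -1.90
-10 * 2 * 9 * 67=-12060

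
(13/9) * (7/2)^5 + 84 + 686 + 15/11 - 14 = 4802729/3168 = 1516.01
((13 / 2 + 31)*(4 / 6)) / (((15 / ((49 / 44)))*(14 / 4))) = 35 / 66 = 0.53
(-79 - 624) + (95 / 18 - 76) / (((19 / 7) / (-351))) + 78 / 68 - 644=132594 / 17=7799.65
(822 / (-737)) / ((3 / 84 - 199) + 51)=7672 / 1017797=0.01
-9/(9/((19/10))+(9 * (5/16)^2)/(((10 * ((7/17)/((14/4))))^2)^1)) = -77824/46451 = -1.68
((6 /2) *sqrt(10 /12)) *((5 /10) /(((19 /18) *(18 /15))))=15 *sqrt(30) /76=1.08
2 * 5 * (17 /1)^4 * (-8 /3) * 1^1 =-6681680 /3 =-2227226.67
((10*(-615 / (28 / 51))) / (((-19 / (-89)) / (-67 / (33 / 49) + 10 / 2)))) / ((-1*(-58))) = 7253208525 / 84854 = 85478.69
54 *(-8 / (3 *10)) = -72 / 5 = -14.40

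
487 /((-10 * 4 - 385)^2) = 487 /180625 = 0.00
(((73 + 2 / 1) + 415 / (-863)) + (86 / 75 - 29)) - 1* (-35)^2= -1178.33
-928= -928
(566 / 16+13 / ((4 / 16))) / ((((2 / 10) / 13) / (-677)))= -30759495 / 8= -3844936.88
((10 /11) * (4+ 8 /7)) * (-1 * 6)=-2160 /77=-28.05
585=585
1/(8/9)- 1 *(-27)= 225/8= 28.12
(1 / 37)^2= 1 / 1369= 0.00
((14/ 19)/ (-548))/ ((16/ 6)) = -21/ 41648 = -0.00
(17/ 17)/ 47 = 0.02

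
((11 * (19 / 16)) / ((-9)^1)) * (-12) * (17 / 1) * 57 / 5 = 67507 / 20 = 3375.35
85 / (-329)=-85 / 329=-0.26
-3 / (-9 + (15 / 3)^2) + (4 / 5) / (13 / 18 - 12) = -4197 / 16240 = -0.26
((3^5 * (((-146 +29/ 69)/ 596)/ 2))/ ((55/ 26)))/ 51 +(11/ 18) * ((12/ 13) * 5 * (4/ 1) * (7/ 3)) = 7812756077/ 299917332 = 26.05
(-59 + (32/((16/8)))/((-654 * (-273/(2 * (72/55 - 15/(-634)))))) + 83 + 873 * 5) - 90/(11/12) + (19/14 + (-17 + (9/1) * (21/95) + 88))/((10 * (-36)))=10150680833625881/2365788625200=4290.61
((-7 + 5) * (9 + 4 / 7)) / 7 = -134 / 49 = -2.73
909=909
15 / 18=0.83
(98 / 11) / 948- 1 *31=-161585 / 5214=-30.99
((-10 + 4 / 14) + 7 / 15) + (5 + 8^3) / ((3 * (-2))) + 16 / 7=-6519 / 70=-93.13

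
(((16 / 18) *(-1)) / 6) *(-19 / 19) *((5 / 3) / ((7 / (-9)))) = -20 / 63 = -0.32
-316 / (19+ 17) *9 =-79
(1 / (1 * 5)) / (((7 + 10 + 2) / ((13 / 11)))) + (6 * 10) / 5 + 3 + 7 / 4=70067 / 4180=16.76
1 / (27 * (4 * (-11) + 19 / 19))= -1 / 1161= -0.00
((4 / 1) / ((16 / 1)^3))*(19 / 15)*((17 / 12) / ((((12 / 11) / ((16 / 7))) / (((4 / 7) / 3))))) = 3553 / 5080320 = 0.00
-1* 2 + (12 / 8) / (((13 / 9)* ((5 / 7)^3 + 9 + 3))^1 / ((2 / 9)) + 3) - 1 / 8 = -964015 / 457528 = -2.11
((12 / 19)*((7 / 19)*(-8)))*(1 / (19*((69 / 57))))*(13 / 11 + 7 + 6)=-104832 / 91333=-1.15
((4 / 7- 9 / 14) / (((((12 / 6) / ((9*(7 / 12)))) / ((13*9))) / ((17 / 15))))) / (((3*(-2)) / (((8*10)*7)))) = 2320.50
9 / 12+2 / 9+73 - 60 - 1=12.97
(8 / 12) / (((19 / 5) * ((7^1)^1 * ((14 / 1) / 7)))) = 5 / 399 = 0.01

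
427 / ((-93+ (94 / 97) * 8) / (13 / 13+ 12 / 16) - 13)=-289933 / 41903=-6.92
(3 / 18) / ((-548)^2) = 1 / 1801824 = 0.00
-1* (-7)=7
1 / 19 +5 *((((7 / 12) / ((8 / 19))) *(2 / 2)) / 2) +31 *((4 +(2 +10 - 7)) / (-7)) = -928003 / 25536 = -36.34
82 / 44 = 41 / 22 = 1.86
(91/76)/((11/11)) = 91/76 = 1.20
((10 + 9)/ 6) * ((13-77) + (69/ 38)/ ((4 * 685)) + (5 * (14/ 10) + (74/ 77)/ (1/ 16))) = -333699287/ 2531760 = -131.81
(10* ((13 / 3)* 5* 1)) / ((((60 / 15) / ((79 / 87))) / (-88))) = -1129700 / 261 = -4328.35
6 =6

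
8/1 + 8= 16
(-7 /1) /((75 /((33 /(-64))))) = 77 /1600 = 0.05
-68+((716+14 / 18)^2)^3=72071282668744904188213 / 531441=135614833384599427.20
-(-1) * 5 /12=5 /12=0.42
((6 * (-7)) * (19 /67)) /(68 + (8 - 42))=-399 /1139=-0.35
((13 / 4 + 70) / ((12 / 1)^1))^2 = 85849 / 2304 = 37.26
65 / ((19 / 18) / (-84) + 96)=98280 / 145133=0.68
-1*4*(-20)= 80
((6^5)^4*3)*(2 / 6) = 3656158440062976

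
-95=-95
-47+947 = 900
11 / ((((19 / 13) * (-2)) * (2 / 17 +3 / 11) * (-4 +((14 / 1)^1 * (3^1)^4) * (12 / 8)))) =-26741 / 4707478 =-0.01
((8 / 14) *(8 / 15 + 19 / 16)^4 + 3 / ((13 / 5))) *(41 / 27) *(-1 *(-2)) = 2725389420659 / 145566720000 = 18.72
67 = 67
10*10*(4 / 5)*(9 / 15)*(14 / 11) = 672 / 11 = 61.09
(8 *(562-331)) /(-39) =-616 /13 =-47.38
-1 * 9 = -9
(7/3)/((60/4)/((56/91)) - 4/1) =56/489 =0.11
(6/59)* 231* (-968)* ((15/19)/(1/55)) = -1106859600/1121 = -987385.91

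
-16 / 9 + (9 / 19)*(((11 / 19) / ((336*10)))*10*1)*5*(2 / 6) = -1.78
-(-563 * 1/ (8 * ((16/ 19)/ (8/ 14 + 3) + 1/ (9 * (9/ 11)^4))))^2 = -249361328683128380625/ 11781735678039616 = -21165.08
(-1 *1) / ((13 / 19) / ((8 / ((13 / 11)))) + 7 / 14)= -1672 / 1005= -1.66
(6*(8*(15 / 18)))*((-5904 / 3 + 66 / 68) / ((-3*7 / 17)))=445860 / 7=63694.29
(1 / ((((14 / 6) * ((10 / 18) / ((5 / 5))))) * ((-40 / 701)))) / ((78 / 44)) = -69399 / 9100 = -7.63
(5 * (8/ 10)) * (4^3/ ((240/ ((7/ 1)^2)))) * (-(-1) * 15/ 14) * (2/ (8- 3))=112/ 5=22.40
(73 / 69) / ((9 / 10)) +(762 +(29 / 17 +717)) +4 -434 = 11104712 / 10557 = 1051.88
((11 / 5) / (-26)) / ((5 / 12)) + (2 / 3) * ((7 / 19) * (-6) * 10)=-92254 / 6175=-14.94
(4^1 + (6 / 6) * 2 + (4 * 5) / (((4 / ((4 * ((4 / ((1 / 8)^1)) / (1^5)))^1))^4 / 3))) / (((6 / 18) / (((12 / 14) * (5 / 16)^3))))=35389443375 / 7168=4937143.33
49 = 49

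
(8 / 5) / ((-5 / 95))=-152 / 5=-30.40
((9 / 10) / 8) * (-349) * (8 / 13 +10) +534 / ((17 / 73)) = 16586247 / 8840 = 1876.27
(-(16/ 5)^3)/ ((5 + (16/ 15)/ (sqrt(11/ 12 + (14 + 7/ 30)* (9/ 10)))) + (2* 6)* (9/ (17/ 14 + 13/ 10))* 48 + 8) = -6351889944576/ 402191665410125 + 7929856* sqrt(12354)/ 402191665410125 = -0.02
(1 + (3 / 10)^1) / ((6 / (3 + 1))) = 13 / 15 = 0.87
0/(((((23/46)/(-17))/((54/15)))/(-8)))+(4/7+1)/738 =11/5166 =0.00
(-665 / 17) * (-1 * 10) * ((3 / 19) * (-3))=-3150 / 17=-185.29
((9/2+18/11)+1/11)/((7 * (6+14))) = 137/3080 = 0.04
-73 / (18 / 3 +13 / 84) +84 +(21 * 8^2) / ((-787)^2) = 23100681072 / 320213773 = 72.14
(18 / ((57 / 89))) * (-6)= -3204 / 19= -168.63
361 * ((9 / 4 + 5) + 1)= 11913 / 4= 2978.25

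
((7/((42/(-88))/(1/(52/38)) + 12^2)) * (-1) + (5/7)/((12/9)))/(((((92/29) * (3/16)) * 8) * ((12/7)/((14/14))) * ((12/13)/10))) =1539775445/2381420736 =0.65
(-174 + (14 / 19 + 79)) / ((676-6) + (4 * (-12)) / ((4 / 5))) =-1791 / 11590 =-0.15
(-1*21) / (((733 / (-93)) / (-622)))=-1214766 / 733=-1657.25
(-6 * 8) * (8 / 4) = -96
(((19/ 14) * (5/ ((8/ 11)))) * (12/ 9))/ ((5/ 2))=209/ 42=4.98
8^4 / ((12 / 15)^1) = 5120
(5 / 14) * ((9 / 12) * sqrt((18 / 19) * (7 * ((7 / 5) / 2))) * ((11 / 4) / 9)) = 0.18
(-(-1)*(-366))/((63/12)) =-488/7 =-69.71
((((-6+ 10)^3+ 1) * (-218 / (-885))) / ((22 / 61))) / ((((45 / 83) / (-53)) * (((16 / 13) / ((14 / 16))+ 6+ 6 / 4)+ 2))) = -69203018066 / 173915775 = -397.91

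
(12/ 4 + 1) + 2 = 6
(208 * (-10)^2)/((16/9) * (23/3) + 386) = 4320/83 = 52.05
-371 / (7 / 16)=-848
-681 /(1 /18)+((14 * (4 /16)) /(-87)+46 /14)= -12254.75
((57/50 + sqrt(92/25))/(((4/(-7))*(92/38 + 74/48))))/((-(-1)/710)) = -226632*sqrt(23)/1807 - 3229506/9035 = -958.93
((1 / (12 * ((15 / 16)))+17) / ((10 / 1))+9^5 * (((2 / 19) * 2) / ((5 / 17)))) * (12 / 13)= 722788982 / 18525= 39016.95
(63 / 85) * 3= 189 / 85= 2.22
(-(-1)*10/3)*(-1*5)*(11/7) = -550/21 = -26.19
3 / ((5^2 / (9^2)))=243 / 25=9.72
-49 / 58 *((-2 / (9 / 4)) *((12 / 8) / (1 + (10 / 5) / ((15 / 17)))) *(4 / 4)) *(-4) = -40 / 29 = -1.38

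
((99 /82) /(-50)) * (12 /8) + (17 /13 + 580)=61963539 /106600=581.27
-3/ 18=-1/ 6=-0.17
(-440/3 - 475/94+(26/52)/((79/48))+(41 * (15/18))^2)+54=143017415/133668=1069.95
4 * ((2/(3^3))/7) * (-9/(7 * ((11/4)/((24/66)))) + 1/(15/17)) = 97912/2401245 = 0.04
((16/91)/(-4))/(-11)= 4/1001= 0.00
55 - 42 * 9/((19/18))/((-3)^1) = 3313/19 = 174.37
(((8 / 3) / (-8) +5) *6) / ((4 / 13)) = 91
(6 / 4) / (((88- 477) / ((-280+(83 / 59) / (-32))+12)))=1518201 / 1468864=1.03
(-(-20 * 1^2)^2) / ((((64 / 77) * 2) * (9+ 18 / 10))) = -9625 / 432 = -22.28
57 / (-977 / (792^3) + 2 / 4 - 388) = -28317206016 / 192507322577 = -0.15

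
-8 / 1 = -8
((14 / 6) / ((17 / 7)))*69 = 1127 / 17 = 66.29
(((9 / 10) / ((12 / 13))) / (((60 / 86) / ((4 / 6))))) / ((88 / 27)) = 5031 / 17600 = 0.29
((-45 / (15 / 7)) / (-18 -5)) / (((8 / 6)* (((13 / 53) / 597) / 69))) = 5980149 / 52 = 115002.87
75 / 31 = 2.42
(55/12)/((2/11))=605/24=25.21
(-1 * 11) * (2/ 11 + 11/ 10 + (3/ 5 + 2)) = -427/ 10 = -42.70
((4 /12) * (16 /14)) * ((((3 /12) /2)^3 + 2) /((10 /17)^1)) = 3485 /2688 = 1.30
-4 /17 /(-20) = 1 /85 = 0.01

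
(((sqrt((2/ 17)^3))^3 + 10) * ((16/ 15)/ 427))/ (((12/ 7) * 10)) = 32 * sqrt(34)/ 19487537325 + 4/ 2745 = 0.00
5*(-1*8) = -40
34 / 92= 17 / 46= 0.37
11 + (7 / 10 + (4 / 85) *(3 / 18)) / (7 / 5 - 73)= 401315 / 36516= 10.99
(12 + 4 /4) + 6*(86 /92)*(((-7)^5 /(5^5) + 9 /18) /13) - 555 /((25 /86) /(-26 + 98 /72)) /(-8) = -263232520819 /44850000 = -5869.18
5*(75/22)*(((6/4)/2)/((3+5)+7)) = 75/88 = 0.85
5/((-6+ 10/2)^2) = 5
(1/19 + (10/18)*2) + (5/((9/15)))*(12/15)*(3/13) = 6007/2223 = 2.70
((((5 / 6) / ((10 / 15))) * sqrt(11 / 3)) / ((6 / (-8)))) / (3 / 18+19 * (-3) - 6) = 10 * sqrt(33) / 1131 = 0.05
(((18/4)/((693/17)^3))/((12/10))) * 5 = 122825/443750076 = 0.00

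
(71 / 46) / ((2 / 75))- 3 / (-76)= 25311 / 437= 57.92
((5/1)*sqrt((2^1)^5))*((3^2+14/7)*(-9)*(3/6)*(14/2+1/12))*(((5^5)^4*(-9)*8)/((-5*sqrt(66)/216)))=-63034057617187500000*sqrt(33)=-362103092847421209622.85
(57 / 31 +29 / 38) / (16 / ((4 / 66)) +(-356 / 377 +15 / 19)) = 1155505 / 117175226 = 0.01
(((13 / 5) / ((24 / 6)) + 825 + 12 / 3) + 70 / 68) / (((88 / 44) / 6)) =847293 / 340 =2492.04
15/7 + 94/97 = 3.11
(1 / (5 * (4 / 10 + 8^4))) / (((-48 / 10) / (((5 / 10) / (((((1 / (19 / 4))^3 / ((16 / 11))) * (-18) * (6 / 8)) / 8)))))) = 0.00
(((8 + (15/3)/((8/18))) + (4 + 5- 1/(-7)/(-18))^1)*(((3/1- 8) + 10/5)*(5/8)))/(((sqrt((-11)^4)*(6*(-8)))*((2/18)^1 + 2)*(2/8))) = 3235/187264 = 0.02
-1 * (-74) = 74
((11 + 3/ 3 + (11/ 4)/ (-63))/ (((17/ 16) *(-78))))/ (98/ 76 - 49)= 228988/ 75727197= 0.00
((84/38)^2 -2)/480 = 521/86640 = 0.01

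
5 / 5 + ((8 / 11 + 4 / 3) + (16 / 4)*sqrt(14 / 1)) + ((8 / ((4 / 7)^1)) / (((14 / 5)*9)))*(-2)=193 / 99 + 4*sqrt(14)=16.92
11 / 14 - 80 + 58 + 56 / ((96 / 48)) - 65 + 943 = 12387 / 14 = 884.79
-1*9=-9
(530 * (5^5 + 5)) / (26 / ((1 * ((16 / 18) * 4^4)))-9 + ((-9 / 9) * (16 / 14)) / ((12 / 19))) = -35672985600 / 229991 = -155106.01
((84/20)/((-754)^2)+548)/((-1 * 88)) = -1557733861/250147040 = -6.23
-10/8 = -5/4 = -1.25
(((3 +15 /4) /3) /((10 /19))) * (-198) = -16929 /20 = -846.45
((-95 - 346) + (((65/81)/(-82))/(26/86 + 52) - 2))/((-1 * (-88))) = -509036453/101117808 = -5.03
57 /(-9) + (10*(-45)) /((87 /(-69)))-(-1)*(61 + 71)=41983 /87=482.56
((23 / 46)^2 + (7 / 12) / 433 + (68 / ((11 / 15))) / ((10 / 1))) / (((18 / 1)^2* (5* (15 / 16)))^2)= 2177432 / 527344475625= 0.00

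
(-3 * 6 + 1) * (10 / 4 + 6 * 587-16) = -119289 / 2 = -59644.50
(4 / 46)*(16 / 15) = 0.09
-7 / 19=-0.37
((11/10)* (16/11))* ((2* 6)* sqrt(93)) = 96* sqrt(93)/5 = 185.16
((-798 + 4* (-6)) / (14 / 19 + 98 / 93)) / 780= -242079 / 411320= -0.59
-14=-14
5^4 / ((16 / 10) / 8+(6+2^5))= 3125 / 191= 16.36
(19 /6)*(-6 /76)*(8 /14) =-1 /7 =-0.14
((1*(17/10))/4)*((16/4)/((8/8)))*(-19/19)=-1.70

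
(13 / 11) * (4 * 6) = 312 / 11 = 28.36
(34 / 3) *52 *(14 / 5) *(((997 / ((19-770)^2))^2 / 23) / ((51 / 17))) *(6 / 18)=24603710768 / 987691582443105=0.00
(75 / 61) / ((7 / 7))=75 / 61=1.23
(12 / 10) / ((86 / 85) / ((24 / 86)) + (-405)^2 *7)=612 / 585571099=0.00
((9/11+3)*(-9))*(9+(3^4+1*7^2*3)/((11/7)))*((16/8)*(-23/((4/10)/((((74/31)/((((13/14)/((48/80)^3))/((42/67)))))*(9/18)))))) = 1731259415592/16335605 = 105980.73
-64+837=773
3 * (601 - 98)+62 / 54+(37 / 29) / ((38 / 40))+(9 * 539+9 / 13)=1230646046 / 193401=6363.18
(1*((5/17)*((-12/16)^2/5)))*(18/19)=81/2584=0.03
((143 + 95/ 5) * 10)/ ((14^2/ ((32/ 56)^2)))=6480/ 2401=2.70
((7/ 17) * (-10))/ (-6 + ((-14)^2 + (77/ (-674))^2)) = -31799320/ 1467412273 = -0.02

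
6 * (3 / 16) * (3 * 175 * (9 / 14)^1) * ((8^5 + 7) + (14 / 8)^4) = 50986266075 / 4096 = 12447818.87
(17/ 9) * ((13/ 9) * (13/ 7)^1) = 5.07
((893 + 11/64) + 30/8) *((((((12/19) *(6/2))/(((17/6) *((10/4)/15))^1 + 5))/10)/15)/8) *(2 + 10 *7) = 13948929/748600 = 18.63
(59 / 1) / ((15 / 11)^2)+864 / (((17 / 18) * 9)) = 133.38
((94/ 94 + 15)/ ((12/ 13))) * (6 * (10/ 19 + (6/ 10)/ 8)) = 5941/ 95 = 62.54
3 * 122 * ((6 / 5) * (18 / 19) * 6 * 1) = 237168 / 95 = 2496.51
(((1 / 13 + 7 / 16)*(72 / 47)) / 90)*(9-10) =-107 / 12220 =-0.01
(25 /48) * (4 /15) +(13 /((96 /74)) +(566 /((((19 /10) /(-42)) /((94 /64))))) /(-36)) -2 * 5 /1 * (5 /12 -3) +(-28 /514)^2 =546.45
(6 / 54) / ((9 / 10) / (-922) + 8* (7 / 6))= 0.01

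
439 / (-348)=-439 / 348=-1.26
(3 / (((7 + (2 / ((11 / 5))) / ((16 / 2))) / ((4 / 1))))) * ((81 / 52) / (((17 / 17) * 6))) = 1782 / 4069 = 0.44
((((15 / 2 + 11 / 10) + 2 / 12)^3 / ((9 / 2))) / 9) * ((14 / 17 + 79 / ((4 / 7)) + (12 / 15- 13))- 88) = 240436354999 / 371790000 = 646.70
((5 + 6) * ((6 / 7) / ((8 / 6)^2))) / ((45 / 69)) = 2277 / 280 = 8.13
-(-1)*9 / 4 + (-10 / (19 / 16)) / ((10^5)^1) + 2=4.25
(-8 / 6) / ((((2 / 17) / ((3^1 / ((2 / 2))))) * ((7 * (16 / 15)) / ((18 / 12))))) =-6.83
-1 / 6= -0.17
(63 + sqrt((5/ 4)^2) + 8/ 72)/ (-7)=-331/ 36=-9.19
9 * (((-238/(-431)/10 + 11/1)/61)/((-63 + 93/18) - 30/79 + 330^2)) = 101633184/6781895825185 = 0.00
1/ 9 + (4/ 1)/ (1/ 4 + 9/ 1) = 181/ 333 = 0.54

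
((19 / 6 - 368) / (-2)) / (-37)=-2189 / 444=-4.93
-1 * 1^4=-1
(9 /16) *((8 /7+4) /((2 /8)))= 11.57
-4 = -4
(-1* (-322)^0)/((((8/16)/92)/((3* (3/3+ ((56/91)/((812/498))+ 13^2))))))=-248193552/2639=-94048.33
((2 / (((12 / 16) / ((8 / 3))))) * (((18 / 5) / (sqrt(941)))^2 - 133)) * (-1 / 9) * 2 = 400448128 / 1905525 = 210.15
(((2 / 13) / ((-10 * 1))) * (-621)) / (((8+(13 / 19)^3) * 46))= 20577 / 824330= 0.02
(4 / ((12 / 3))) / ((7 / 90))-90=-540 / 7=-77.14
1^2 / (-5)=-1 / 5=-0.20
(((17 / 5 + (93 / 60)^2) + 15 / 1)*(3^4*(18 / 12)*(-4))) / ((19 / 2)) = -2022003 / 1900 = -1064.21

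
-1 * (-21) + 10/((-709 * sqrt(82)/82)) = 21 - 10 * sqrt(82)/709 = 20.87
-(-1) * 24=24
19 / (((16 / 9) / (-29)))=-4959 / 16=-309.94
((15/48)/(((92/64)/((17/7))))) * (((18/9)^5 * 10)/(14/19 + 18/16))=4134400/45563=90.74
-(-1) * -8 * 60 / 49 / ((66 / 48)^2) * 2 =-61440 / 5929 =-10.36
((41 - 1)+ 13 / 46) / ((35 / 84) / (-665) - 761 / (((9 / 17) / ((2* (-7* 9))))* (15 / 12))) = 7393470 / 26593918061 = 0.00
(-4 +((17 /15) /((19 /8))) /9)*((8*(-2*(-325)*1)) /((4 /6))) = -5264480 /171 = -30786.43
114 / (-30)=-19 / 5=-3.80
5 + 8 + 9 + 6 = 28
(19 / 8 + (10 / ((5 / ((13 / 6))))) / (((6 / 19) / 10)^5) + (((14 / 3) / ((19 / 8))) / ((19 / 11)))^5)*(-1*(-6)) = 4933866437749161885027019 / 5959396402582572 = 827913785.97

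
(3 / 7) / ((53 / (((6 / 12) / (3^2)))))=1 / 2226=0.00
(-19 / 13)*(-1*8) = 152 / 13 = 11.69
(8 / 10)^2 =16 / 25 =0.64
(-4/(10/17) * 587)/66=-9979/165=-60.48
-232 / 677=-0.34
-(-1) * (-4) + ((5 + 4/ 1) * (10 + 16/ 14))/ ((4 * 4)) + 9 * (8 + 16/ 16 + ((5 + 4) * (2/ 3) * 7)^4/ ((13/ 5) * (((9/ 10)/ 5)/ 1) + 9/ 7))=304947798083/ 19096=15969197.64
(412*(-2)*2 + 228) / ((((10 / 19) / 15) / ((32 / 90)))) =-43168 / 3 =-14389.33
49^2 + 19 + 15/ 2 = 2427.50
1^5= 1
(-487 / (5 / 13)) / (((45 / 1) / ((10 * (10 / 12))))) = -6331 / 27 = -234.48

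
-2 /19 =-0.11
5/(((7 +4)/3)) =1.36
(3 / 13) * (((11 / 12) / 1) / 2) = 0.11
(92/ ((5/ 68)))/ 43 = 6256/ 215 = 29.10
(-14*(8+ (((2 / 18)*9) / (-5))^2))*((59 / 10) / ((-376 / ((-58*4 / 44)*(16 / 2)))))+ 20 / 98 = -235276696 / 3166625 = -74.30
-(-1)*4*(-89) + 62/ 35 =-12398/ 35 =-354.23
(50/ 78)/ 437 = 25/ 17043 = 0.00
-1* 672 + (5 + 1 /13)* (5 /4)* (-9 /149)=-2604813 /3874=-672.38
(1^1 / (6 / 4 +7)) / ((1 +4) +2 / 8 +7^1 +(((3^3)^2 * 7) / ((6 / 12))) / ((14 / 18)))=8 / 893129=0.00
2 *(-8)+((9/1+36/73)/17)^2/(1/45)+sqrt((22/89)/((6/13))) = -3030091/1540081+sqrt(38181)/267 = -1.24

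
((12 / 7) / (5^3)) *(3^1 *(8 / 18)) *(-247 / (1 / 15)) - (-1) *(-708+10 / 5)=-135406 / 175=-773.75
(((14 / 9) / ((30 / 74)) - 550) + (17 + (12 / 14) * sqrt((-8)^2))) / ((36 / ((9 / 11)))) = -493579 / 41580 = -11.87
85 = 85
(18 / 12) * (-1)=-3 / 2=-1.50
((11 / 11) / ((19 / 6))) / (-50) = -3 / 475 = -0.01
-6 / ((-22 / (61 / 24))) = 61 / 88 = 0.69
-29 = -29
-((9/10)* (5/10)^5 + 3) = -969/320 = -3.03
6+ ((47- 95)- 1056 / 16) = -108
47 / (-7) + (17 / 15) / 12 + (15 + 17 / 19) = 9.27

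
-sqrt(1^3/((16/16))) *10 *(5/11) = -4.55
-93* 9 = -837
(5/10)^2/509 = 1/2036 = 0.00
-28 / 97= -0.29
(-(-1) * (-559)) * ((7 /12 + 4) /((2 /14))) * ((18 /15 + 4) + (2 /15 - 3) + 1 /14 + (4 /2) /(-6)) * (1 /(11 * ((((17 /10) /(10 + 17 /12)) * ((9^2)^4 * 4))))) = -55522675 /421513492032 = -0.00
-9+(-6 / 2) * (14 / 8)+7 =-29 / 4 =-7.25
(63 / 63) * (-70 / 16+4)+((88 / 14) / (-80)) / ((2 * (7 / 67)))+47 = 11331 / 245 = 46.25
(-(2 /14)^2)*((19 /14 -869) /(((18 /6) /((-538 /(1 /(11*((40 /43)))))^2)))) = 178877886.21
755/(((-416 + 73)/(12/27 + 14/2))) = -16.39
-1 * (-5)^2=-25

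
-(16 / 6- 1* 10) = 7.33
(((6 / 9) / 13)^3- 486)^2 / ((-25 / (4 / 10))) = -1662225480217352 / 439842970125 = -3779.13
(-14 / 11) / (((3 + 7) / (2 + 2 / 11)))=-0.28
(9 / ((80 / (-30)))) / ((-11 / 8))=27 / 11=2.45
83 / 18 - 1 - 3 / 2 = 19 / 9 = 2.11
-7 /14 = -1 /2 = -0.50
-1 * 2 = -2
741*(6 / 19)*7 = 1638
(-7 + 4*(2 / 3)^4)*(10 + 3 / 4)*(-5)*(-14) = -757015 / 162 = -4672.93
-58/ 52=-29/ 26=-1.12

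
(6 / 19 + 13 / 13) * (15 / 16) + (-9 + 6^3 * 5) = 1072.23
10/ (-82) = -5/ 41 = -0.12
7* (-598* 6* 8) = -200928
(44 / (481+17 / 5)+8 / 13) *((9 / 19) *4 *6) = 2401488 / 299117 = 8.03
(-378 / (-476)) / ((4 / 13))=351 / 136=2.58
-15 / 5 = -3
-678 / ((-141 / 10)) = 48.09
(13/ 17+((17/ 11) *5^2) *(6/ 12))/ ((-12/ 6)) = -7511/ 748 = -10.04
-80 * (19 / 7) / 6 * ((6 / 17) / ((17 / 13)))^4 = -9377147520 / 48830302087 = -0.19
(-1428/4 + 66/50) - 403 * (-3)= 21333/25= 853.32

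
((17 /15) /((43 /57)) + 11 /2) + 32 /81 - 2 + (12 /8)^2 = 532717 /69660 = 7.65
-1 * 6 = -6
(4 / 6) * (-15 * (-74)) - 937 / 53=38283 / 53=722.32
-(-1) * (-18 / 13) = -18 / 13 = -1.38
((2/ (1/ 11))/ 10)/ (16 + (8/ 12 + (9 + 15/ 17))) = 561/ 6770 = 0.08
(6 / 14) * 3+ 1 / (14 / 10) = 2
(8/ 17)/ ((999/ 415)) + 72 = 1226096/ 16983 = 72.20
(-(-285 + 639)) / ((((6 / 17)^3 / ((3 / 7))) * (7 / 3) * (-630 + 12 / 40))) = 1449335 / 617106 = 2.35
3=3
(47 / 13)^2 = 2209 / 169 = 13.07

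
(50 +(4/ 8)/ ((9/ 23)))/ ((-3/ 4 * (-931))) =1846/ 25137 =0.07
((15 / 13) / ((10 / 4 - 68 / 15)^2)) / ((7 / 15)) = 202500 / 338611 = 0.60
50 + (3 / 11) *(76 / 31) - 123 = -24665 / 341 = -72.33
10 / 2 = 5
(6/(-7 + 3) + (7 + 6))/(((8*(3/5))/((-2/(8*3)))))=-115/576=-0.20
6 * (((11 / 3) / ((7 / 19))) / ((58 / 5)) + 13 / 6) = 3684 / 203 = 18.15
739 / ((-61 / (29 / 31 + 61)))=-1418880 / 1891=-750.33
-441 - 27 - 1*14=-482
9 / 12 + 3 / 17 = 63 / 68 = 0.93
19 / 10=1.90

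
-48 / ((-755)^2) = -48 / 570025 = -0.00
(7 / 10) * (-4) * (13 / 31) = -182 / 155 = -1.17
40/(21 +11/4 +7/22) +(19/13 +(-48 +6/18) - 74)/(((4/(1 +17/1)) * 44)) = -1610042/151437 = -10.63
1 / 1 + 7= 8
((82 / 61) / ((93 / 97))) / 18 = 3977 / 51057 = 0.08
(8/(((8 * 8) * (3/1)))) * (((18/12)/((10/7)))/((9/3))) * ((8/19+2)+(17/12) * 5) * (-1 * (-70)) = 106183/10944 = 9.70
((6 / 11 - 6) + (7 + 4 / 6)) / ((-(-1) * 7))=73 / 231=0.32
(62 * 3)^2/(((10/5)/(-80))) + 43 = -1383797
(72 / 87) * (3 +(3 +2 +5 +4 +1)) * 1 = 432 / 29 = 14.90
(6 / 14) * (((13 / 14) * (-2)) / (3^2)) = -13 / 147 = -0.09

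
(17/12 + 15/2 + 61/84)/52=135/728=0.19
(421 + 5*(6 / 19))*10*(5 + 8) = 1043770 / 19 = 54935.26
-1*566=-566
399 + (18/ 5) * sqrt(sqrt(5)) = 18 * 5^(1/ 4)/ 5 + 399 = 404.38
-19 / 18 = -1.06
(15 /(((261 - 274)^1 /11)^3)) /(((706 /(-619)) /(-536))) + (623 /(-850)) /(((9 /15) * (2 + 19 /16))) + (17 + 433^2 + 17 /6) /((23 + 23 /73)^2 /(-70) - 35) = -154741364341270276189 /17877673437100230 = -8655.56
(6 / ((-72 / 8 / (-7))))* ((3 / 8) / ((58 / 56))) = 49 / 29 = 1.69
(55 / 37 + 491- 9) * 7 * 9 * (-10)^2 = 112700700 / 37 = 3045964.86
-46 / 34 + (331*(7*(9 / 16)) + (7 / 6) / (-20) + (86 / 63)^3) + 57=462978313793 / 340063920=1361.44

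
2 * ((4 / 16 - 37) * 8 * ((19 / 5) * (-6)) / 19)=3528 / 5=705.60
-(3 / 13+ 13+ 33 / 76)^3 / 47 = -2460921790501 / 45328222784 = -54.29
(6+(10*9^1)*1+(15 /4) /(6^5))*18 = 1728.01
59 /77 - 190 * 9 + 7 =-131072 /77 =-1702.23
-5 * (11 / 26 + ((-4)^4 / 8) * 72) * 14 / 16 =-2097025 / 208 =-10081.85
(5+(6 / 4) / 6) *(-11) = -231 / 4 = -57.75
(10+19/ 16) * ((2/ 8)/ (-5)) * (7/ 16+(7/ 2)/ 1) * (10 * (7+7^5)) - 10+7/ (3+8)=-370344.28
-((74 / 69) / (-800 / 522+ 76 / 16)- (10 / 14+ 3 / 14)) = 643813 / 1081598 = 0.60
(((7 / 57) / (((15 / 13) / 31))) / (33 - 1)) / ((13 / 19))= 217 / 1440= 0.15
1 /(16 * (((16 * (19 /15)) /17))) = 255 /4864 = 0.05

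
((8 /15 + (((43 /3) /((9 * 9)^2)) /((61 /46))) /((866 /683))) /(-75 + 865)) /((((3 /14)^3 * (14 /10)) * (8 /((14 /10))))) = 476681841797 /55445956975350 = 0.01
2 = 2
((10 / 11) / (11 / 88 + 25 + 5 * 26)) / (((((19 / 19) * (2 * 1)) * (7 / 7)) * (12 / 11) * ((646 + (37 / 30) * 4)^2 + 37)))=750 / 118321930061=0.00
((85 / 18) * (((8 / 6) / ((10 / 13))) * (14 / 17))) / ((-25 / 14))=-2548 / 675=-3.77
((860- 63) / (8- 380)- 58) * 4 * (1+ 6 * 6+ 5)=-313222 / 31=-10103.94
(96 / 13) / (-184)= -12 / 299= -0.04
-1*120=-120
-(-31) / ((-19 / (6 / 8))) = -93 / 76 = -1.22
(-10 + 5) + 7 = 2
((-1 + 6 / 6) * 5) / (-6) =0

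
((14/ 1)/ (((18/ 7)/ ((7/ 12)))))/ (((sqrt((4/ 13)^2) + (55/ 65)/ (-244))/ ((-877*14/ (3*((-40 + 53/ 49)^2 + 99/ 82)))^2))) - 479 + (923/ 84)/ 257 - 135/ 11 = -686317711843911220100618029211/ 1653255511108177808030009580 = -415.13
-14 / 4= -7 / 2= -3.50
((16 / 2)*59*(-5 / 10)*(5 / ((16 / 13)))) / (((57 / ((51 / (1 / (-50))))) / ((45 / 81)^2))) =40746875 / 3078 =13238.10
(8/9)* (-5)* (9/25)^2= -72/125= -0.58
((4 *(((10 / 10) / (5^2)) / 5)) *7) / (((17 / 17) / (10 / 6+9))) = 896 / 375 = 2.39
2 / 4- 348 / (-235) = 931 / 470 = 1.98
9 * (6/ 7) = 54/ 7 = 7.71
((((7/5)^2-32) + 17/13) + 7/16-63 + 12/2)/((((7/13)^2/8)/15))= -17297787/490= -35301.61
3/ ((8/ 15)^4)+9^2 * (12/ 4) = 1147203/ 4096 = 280.08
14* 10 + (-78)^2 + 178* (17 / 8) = 26409 / 4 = 6602.25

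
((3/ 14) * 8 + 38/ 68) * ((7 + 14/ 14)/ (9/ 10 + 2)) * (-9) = -194760/ 3451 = -56.44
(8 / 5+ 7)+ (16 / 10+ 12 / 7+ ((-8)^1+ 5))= 312 / 35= 8.91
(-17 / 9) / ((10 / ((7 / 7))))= -17 / 90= -0.19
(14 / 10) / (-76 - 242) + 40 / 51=7027 / 9010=0.78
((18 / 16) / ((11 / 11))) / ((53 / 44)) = 99 / 106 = 0.93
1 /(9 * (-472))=-1 /4248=-0.00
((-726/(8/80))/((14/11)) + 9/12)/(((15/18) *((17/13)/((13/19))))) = -3581.04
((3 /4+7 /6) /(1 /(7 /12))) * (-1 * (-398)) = 32039 /72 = 444.99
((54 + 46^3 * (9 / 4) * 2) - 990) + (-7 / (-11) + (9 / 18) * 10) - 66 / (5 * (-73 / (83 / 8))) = 437083.51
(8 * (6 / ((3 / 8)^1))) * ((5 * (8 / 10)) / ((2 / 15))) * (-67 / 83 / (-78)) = 42880 / 1079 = 39.74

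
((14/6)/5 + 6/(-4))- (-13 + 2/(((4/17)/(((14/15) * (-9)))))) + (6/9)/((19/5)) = 15873/190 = 83.54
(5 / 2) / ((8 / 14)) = 35 / 8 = 4.38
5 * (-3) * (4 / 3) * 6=-120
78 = 78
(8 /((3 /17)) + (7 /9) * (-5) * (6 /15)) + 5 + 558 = 5461 /9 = 606.78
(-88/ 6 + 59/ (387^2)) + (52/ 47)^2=-4447210201/ 330839721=-13.44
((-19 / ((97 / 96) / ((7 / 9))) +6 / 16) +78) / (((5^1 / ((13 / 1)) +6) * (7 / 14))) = 1929317 / 96612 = 19.97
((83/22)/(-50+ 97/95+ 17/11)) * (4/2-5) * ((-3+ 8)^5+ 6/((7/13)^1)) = 519298215/693952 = 748.32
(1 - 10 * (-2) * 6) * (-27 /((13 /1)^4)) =-0.11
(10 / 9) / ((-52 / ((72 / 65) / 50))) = -2 / 4225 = -0.00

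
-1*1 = -1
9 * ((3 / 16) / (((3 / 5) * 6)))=15 / 32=0.47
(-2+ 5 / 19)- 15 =-318 / 19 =-16.74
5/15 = 1/3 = 0.33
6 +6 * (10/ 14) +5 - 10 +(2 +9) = 114/ 7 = 16.29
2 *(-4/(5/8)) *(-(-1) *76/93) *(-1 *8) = 38912/465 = 83.68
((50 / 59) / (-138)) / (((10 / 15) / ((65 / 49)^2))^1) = -105625 / 6516314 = -0.02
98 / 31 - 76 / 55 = 1.78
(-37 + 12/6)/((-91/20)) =7.69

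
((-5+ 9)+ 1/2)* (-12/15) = -18/5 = -3.60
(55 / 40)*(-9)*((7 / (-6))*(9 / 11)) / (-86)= -189 / 1376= -0.14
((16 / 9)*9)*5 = 80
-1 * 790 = -790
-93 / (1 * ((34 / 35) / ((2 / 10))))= -651 / 34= -19.15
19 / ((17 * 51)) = 19 / 867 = 0.02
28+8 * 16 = 156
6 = 6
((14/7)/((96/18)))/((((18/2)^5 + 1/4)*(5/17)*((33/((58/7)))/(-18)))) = -8874/90935845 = -0.00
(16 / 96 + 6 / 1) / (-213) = -37 / 1278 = -0.03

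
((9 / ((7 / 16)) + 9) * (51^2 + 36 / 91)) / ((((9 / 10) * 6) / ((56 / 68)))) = 18149070 / 1547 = 11731.78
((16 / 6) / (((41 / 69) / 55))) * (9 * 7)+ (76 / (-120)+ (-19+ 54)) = 19169071 / 1230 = 15584.61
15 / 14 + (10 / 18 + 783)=98863 / 126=784.63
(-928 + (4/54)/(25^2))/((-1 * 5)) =15659998/84375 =185.60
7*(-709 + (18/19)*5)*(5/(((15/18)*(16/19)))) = -281001/8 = -35125.12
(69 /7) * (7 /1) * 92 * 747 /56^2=1185489 /784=1512.10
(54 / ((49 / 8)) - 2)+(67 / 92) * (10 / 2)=47143 / 4508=10.46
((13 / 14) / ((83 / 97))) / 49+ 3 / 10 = 45856 / 142345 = 0.32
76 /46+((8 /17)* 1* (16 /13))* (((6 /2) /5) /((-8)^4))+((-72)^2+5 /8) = 4217895569 /813280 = 5186.28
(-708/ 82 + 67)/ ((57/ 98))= 234514/ 2337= 100.35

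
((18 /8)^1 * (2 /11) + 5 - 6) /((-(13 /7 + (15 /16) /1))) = 728 /3443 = 0.21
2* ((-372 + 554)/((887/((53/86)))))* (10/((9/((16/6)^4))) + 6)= 437291764/27804789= 15.73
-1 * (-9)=9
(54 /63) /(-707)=-6 /4949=-0.00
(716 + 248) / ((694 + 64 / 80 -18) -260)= 1205 / 521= 2.31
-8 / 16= -1 / 2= -0.50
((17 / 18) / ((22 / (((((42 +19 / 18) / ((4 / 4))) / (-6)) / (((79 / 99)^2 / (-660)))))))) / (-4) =-7970875 / 99856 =-79.82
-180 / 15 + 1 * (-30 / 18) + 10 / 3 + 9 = -4 / 3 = -1.33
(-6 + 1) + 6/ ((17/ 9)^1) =-31/ 17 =-1.82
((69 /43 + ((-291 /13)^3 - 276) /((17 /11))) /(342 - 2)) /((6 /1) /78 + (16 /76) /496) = -7032650433462 /24876430735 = -282.70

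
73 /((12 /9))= 219 /4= 54.75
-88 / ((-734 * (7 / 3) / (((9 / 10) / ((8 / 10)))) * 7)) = 297 / 35966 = 0.01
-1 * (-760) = 760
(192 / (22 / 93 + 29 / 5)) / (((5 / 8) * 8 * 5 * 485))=17856 / 6806975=0.00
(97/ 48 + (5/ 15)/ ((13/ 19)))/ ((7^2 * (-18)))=-1565/ 550368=-0.00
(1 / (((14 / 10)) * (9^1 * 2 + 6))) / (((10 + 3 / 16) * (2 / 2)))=10 / 3423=0.00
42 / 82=21 / 41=0.51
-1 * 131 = -131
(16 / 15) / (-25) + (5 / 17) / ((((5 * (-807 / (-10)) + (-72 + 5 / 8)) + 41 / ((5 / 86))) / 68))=-40432 / 1728875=-0.02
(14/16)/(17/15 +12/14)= 735/1672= 0.44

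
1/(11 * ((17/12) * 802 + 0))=6/74987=0.00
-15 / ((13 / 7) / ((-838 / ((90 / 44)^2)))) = 1617.75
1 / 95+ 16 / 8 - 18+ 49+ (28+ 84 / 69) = 135968 / 2185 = 62.23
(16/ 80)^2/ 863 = 1/ 21575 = 0.00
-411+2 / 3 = -1231 / 3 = -410.33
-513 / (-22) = 513 / 22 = 23.32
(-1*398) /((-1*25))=398 /25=15.92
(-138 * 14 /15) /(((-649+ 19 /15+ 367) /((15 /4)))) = 7245 /4211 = 1.72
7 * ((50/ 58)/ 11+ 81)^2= 4682625472/ 101761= 46015.91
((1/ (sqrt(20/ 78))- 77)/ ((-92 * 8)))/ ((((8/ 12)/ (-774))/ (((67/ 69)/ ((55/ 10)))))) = -20.89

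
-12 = -12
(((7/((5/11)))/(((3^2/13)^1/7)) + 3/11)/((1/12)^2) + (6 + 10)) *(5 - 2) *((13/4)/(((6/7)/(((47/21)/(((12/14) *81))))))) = 8242.20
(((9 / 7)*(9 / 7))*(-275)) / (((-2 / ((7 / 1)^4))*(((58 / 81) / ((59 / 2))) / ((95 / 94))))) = 495535107375 / 21808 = 22722629.65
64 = 64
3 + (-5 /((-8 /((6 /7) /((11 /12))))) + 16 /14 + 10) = 162 /11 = 14.73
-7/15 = -0.47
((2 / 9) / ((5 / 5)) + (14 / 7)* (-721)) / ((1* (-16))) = 811 / 9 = 90.11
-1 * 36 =-36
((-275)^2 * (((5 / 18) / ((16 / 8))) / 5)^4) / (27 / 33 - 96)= -831875 / 1758557952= -0.00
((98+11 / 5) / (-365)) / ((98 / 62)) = -15531 / 89425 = -0.17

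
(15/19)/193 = 15/3667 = 0.00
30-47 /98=2893 /98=29.52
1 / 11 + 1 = 12 / 11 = 1.09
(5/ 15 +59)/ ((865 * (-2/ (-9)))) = 267/ 865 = 0.31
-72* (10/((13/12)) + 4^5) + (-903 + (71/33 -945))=-32706301/429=-76238.46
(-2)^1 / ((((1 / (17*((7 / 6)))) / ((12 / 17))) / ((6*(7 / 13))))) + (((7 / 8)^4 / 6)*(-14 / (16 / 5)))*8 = -29993831 / 319488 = -93.88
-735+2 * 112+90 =-421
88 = 88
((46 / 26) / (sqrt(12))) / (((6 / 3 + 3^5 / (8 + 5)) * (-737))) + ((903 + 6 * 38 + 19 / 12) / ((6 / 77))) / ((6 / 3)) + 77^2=1900283 / 144 -23 * sqrt(3) / 1189518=13196.41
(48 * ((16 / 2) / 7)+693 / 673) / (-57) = -4619 / 4711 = -0.98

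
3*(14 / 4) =21 / 2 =10.50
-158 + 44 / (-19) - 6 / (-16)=-24311 / 152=-159.94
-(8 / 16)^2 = -1 / 4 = -0.25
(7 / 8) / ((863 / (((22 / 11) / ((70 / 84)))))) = 21 / 8630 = 0.00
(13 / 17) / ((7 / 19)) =247 / 119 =2.08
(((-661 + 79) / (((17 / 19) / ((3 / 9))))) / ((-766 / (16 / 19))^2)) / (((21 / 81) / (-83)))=27824256 / 331663829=0.08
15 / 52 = 0.29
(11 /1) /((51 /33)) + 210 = 3691 /17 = 217.12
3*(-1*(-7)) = 21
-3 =-3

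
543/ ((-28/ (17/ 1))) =-329.68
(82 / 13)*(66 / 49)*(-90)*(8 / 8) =-764.65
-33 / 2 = -16.50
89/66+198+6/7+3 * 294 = 499979/462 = 1082.21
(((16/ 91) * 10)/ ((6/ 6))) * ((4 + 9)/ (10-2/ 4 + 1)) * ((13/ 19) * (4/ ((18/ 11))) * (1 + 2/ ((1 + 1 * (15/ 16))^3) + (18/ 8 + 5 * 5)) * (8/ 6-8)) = -222207356800/ 320938443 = -692.37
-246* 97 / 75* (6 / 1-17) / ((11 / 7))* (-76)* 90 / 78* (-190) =482394192 / 13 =37107245.54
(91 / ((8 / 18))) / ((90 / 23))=2093 / 40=52.32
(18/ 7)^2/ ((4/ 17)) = 1377/ 49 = 28.10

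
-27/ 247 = -0.11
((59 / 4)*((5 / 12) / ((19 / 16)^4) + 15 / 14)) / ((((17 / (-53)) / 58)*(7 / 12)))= -635807984975 / 108557393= -5856.88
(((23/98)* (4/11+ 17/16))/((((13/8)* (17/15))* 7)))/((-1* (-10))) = 17319/6670664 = 0.00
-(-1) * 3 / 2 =3 / 2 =1.50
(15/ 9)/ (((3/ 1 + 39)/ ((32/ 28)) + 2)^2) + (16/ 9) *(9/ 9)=76928/ 43245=1.78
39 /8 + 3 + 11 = 151 /8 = 18.88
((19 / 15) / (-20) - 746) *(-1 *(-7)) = -1566733 / 300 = -5222.44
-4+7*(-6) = -46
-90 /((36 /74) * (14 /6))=-555 /7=-79.29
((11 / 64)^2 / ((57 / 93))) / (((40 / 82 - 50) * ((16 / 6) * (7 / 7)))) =-461373 / 1263861760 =-0.00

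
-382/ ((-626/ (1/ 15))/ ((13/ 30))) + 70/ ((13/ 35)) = 345114779/ 1831050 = 188.48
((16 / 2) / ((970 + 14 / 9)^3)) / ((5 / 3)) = 2187 / 417840434240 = 0.00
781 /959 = 0.81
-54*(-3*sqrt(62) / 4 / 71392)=81*sqrt(62) / 142784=0.00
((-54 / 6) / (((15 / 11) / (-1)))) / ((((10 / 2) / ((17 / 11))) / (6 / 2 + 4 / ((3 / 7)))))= 629 / 25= 25.16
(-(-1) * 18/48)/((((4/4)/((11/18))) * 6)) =11/288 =0.04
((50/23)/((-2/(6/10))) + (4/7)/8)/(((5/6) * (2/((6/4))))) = -1683/3220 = -0.52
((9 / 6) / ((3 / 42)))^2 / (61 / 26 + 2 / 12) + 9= 369 / 2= 184.50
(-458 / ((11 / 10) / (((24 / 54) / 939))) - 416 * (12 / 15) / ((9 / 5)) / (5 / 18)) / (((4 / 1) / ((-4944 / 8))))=15937489112 / 154935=102865.65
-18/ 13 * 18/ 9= -36/ 13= -2.77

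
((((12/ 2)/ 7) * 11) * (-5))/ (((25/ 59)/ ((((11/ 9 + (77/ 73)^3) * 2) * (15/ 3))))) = -21775206464/ 8169357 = -2665.47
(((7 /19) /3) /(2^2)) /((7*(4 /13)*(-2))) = -13 /1824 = -0.01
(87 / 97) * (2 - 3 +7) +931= 90829 / 97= 936.38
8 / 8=1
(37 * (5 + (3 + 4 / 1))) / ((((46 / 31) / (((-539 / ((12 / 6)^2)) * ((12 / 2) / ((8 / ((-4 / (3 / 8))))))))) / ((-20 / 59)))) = -148375920 / 1357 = -109341.13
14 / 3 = 4.67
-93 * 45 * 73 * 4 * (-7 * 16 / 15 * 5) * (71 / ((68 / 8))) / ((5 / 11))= 14252337792 / 17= 838372811.29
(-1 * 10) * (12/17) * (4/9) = -160/51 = -3.14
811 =811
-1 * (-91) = 91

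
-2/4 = -1/2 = -0.50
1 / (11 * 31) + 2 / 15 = 697 / 5115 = 0.14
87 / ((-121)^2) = 87 / 14641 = 0.01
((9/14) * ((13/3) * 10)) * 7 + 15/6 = 395/2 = 197.50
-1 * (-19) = 19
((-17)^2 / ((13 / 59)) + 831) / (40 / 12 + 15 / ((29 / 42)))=1211649 / 14170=85.51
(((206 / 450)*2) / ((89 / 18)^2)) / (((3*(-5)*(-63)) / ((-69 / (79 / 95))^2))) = 472075368 / 1730223635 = 0.27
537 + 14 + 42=593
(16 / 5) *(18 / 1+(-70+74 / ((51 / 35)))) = -992 / 255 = -3.89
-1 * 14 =-14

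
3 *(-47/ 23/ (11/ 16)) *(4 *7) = -249.68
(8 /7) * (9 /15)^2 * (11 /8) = 99 /175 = 0.57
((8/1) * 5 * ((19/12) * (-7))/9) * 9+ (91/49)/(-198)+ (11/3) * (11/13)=-7932247/18018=-440.24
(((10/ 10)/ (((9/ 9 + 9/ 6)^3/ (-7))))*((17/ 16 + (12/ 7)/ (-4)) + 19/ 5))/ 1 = -1.99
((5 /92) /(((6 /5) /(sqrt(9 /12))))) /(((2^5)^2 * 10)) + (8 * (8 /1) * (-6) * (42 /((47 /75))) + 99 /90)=-12095483 /470 + 5 * sqrt(3) /2260992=-25735.07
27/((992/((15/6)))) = 135/1984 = 0.07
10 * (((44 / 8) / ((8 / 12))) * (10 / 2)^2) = 4125 / 2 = 2062.50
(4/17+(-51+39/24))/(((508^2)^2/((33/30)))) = -73513/90571958210560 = -0.00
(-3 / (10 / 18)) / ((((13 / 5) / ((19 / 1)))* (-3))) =171 / 13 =13.15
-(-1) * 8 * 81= 648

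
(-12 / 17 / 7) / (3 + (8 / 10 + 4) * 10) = -4 / 2023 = -0.00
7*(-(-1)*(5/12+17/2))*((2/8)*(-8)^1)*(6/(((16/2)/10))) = -3745/4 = -936.25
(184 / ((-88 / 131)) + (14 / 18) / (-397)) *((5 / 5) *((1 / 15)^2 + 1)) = -2433008876 / 8843175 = -275.13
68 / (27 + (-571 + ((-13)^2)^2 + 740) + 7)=1 / 423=0.00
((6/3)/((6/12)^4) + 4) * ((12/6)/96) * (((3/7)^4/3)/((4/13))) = 1053/38416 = 0.03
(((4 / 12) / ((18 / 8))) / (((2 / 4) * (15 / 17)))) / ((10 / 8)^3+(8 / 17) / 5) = 147968 / 902097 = 0.16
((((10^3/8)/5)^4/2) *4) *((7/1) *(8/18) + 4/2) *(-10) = -359375000/9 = -39930555.56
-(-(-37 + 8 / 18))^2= -108241 / 81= -1336.31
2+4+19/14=103/14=7.36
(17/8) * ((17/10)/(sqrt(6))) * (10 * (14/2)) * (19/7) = 280.21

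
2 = 2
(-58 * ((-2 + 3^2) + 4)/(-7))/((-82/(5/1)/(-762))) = 1215390/287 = 4234.81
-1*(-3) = 3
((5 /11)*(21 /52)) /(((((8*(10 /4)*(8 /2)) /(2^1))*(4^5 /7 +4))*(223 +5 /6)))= 441 /3232568768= 0.00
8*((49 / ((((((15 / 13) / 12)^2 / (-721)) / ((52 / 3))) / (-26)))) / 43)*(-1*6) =-2066496653312 / 1075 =-1922322468.20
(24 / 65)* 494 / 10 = 456 / 25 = 18.24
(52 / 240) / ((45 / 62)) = 403 / 1350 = 0.30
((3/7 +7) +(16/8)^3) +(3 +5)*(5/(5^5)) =67556/4375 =15.44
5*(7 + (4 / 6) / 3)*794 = 258050 / 9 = 28672.22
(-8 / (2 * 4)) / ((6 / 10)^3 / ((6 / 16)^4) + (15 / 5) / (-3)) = -375 / 3721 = -0.10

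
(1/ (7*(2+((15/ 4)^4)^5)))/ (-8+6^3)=0.00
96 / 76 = 24 / 19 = 1.26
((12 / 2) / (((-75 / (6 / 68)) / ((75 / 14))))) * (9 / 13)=-81 / 3094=-0.03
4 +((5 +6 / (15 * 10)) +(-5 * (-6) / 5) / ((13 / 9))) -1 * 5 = 2663 / 325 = 8.19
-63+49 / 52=-3227 / 52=-62.06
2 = 2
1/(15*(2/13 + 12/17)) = 0.08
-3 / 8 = -0.38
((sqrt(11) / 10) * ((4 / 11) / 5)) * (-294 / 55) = -588 * sqrt(11) / 15125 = -0.13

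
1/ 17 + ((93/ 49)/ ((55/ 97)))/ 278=902567/ 12736570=0.07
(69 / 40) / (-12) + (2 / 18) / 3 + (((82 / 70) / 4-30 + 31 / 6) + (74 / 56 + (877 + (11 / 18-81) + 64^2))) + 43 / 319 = 46973153611 / 9646560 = 4869.42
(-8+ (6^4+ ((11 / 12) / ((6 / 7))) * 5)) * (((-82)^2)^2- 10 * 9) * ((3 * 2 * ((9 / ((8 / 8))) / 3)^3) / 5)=18945875971827 / 10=1894587597182.70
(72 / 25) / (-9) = -8 / 25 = -0.32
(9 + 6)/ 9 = 5/ 3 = 1.67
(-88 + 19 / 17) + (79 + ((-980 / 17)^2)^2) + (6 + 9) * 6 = 922375018548 / 83521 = 11043629.97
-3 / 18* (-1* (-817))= -817 / 6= -136.17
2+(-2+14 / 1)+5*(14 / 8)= 91 / 4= 22.75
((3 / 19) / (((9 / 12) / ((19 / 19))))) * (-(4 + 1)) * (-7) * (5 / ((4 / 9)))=1575 / 19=82.89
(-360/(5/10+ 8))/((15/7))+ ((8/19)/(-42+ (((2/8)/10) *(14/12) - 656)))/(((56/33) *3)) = -7485865824/378746893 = -19.76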